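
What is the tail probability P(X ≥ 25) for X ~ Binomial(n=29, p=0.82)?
0.382296

We have X ~ Binomial(n=29, p=0.82).

For discrete distributions, P(X ≥ 25) = 1 - P(X ≤ 24).

P(X ≤ 24) = 0.617704
P(X ≥ 25) = 1 - 0.617704 = 0.382296

So there's approximately a 38.2% chance that X is at least 25.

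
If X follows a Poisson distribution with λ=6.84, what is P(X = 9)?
0.096642

We have X ~ Poisson(λ=6.84).

For a Poisson distribution, the PMF gives us the probability of each outcome.

Using the PMF formula:
P(X = 9) = 0.096642

Rounded to 4 decimal places: 0.0966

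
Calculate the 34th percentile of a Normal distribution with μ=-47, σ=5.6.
-49.3098

We have X ~ Normal(μ=-47, σ=5.6).

We want to find x such that P(X ≤ x) = 0.34.

This is the 34th percentile, which means 34% of values fall below this point.

Using the inverse CDF (quantile function):
x = F⁻¹(0.34) = -49.3098

Verification: P(X ≤ -49.3098) = 0.34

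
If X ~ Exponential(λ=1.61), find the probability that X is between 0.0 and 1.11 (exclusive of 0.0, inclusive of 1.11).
0.832555

We have X ~ Exponential(λ=1.61).

To find P(0.0 < X ≤ 1.11), we use:
P(0.0 < X ≤ 1.11) = P(X ≤ 1.11) - P(X ≤ 0.0)
                 = F(1.11) - F(0.0)
                 = 0.832555 - 0.000000
                 = 0.832555

So there's approximately a 83.3% chance that X falls in this range.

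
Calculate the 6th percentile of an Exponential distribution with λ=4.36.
0.0142

We have X ~ Exponential(λ=4.36).

We want to find x such that P(X ≤ x) = 0.06.

This is the 6th percentile, which means 6% of values fall below this point.

Using the inverse CDF (quantile function):
x = F⁻¹(0.06) = 0.0142

Verification: P(X ≤ 0.0142) = 0.06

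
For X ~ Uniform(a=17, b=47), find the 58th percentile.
34.4000

We have X ~ Uniform(a=17, b=47).

We want to find x such that P(X ≤ x) = 0.58.

This is the 58th percentile, which means 58% of values fall below this point.

Using the inverse CDF (quantile function):
x = F⁻¹(0.58) = 34.4000

Verification: P(X ≤ 34.4000) = 0.58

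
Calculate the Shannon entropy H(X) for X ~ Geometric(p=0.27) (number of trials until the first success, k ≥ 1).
2.1602 nats

We have X ~ Geometric(p=0.27) (number of trials until the first success, k ≥ 1).

The Shannon entropy measures the uncertainty or information content of the distribution.

For a Geometric distribution with p=0.27 (number of trials until the first success, k ≥ 1):
H(X) = 2.1602 nats

(In bits, this would be 3.1165 bits.)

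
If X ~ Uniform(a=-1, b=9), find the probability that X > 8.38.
0.062000

We have X ~ Uniform(a=-1, b=9).

P(X > 8.38) = 1 - P(X ≤ 8.38)
                = 1 - F(8.38)
                = 1 - 0.938000
                = 0.062000

So there's approximately a 6.2% chance that X exceeds 8.38.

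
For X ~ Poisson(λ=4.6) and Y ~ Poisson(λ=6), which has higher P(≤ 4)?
X has higher probability (P(X ≤ 4) = 0.5132 > P(Y ≤ 4) = 0.2851)

Compute P(≤ 4) for each distribution:

X ~ Poisson(λ=4.6):
P(X ≤ 4) = 0.5132

Y ~ Poisson(λ=6):
P(Y ≤ 4) = 0.2851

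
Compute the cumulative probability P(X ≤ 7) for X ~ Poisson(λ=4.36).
0.924495

We have X ~ Poisson(λ=4.36).

The CDF gives us P(X ≤ k).

Using the CDF:
P(X ≤ 7) = 0.924495

This means there's approximately a 92.4% chance that X is at most 7.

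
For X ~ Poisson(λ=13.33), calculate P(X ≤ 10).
0.224425

We have X ~ Poisson(λ=13.33).

The CDF gives us P(X ≤ k).

Using the CDF:
P(X ≤ 10) = 0.224425

This means there's approximately a 22.4% chance that X is at most 10.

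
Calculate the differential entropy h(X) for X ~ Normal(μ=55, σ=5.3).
3.0866 nats

We have X ~ Normal(μ=55, σ=5.3).

The differential entropy measures the uncertainty or information content of the distribution.

For a Normal distribution with μ=55, σ=5.3:
h(X) = 3.0866 nats

(In bits, this would be 4.4531 bits.)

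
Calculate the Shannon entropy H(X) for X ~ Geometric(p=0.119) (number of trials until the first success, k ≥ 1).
3.0666 nats

We have X ~ Geometric(p=0.119) (number of trials until the first success, k ≥ 1).

The Shannon entropy measures the uncertainty or information content of the distribution.

For a Geometric distribution with p=0.119 (number of trials until the first success, k ≥ 1):
H(X) = 3.0666 nats

(In bits, this would be 4.4242 bits.)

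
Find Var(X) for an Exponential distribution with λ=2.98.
0.1126

We have X ~ Exponential(λ=2.98).

For an Exponential distribution with λ=2.98:
Var(X) = 0.1126

The variance measures the spread of the distribution around the mean.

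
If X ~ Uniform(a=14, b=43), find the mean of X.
28.5000

We have X ~ Uniform(a=14, b=43).

For a Uniform distribution with a=14, b=43:
E[X] = 28.5000

This is the expected (average) value of X.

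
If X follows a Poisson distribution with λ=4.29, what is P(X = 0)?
0.013705

We have X ~ Poisson(λ=4.29).

For a Poisson distribution, the PMF gives us the probability of each outcome.

Using the PMF formula:
P(X = 0) = 0.013705

Rounded to 4 decimal places: 0.0137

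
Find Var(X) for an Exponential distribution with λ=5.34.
0.0351

We have X ~ Exponential(λ=5.34).

For an Exponential distribution with λ=5.34:
Var(X) = 0.0351

The variance measures the spread of the distribution around the mean.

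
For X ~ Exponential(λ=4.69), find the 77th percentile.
0.3134

We have X ~ Exponential(λ=4.69).

We want to find x such that P(X ≤ x) = 0.77.

This is the 77th percentile, which means 77% of values fall below this point.

Using the inverse CDF (quantile function):
x = F⁻¹(0.77) = 0.3134

Verification: P(X ≤ 0.3134) = 0.77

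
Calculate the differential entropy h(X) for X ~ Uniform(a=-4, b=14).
2.8904 nats

We have X ~ Uniform(a=-4, b=14).

The differential entropy measures the uncertainty or information content of the distribution.

For a Uniform distribution with a=-4, b=14:
h(X) = 2.8904 nats

(In bits, this would be 4.1699 bits.)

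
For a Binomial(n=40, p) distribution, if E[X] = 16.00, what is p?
p = 0.4

For a Binomial(n, p) distribution:
E[X] = n × p

Given n = 40 and E[X] = 16.00:
16.00 = 40 × p
p = 16.00 / 40 = 0.4

Verification: Binomial(40, 0.4) has E[X] = 16.00 ✓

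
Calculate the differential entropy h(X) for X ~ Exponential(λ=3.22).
-0.1694 nats

We have X ~ Exponential(λ=3.22).

The differential entropy measures the uncertainty or information content of the distribution.

For an Exponential distribution with λ=3.22:
h(X) = -0.1694 nats

(In bits, this would be -0.2444 bits.)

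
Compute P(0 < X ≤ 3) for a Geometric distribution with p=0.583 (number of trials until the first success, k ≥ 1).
0.927488

We have X ~ Geometric(p=0.583) (number of trials until the first success, k ≥ 1).

To find P(0 < X ≤ 3), we use:
P(0 < X ≤ 3) = P(X ≤ 3) - P(X ≤ 0)
                 = F(3) - F(0)
                 = 0.927488 - 0.000000
                 = 0.927488

So there's approximately a 92.7% chance that X falls in this range.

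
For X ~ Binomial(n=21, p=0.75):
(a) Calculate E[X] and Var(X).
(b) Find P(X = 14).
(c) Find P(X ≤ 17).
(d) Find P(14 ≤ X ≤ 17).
(a) E[X] = 15.7500, Var(X) = 3.9375
(b) P(X = 14) = 0.126457
(c) P(X ≤ 17) = 0.808318
(d) P(14 ≤ X ≤ 17) = 0.678404

We have X ~ Binomial(n=21, p=0.75).

(a) Moments:
E[X] = 15.7500
Var(X) = 3.9375
σ = √Var(X) = 1.9843

(b) Point probability using PMF:
P(X = 14) = 0.126457

(c) Cumulative probability using CDF:
P(X ≤ 17) = F(17) = 0.808318

(d) Range probability:
P(14 ≤ X ≤ 17) = P(X ≤ 17) - P(X ≤ 13)
                   = F(17) - F(13)
                   = 0.808318 - 0.129913
                   = 0.678404

This means approximately 67.8% of outcomes fall in the interval [14, 17].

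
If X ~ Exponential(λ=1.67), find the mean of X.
0.5988

We have X ~ Exponential(λ=1.67).

For an Exponential distribution with λ=1.67:
E[X] = 0.5988

This is the expected (average) value of X.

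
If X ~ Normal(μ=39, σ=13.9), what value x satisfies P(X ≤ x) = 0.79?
50.2093

We have X ~ Normal(μ=39, σ=13.9).

We want to find x such that P(X ≤ x) = 0.79.

This is the 79th percentile, which means 79% of values fall below this point.

Using the inverse CDF (quantile function):
x = F⁻¹(0.79) = 50.2093

Verification: P(X ≤ 50.2093) = 0.79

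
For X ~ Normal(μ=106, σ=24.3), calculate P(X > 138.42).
0.091076

We have X ~ Normal(μ=106, σ=24.3).

P(X > 138.42) = 1 - P(X ≤ 138.42)
                = 1 - F(138.42)
                = 1 - 0.908924
                = 0.091076

So there's approximately a 9.1% chance that X exceeds 138.42.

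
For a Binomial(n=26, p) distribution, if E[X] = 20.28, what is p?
p = 0.78

For a Binomial(n, p) distribution:
E[X] = n × p

Given n = 26 and E[X] = 20.28:
20.28 = 26 × p
p = 20.28 / 26 = 0.78

Verification: Binomial(26, 0.78) has E[X] = 20.28 ✓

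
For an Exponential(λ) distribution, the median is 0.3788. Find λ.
λ = 1.8299

For X ~ Exponential(λ), the CDF is F(x) = 1 - e^(-λx).
The median m satisfies F(m) = 0.5:
1 - e^(-λm) = 0.5
e^(-λm) = 0.5
λm = ln(2)
m = ln(2) / λ

Given m = 0.3788:
λ = ln(2) / 0.3788 = 0.693147 / 0.3788 = 1.8299

Verification: ln(2) / 1.8299 = 0.3788 ✓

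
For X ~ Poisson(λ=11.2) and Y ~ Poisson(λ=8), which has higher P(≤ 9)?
Y has higher probability (P(Y ≤ 9) = 0.7166 > P(X ≤ 9) = 0.3192)

Compute P(≤ 9) for each distribution:

X ~ Poisson(λ=11.2):
P(X ≤ 9) = 0.3192

Y ~ Poisson(λ=8):
P(Y ≤ 9) = 0.7166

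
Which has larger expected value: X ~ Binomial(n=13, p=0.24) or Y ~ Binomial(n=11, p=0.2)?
X has larger mean (3.1200 > 2.2000)

Compute the expected value for each distribution:

X ~ Binomial(n=13, p=0.24):
E[X] = 3.1200

Y ~ Binomial(n=11, p=0.2):
E[Y] = 2.2000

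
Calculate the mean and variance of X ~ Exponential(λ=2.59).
E[X] = 0.3861, Var(X) = 0.1491

We have X ~ Exponential(λ=2.59).

For an Exponential distribution with λ=2.59:

Expected value:
E[X] = 0.3861

Variance:
Var(X) = 0.1491

Standard deviation:
σ = √Var(X) = 0.3861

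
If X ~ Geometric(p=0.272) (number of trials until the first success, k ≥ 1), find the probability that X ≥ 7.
0.148864

We have X ~ Geometric(p=0.272) (number of trials until the first success, k ≥ 1).

For discrete distributions, P(X ≥ 7) = 1 - P(X ≤ 6).

P(X ≤ 6) = 0.851136
P(X ≥ 7) = 1 - 0.851136 = 0.148864

So there's approximately a 14.9% chance that X is at least 7.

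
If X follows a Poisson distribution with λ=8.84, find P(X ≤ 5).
0.125758

We have X ~ Poisson(λ=8.84).

The CDF gives us P(X ≤ k).

Using the CDF:
P(X ≤ 5) = 0.125758

This means there's approximately a 12.6% chance that X is at most 5.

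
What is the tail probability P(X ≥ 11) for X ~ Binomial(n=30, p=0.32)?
0.354881

We have X ~ Binomial(n=30, p=0.32).

For discrete distributions, P(X ≥ 11) = 1 - P(X ≤ 10).

P(X ≤ 10) = 0.645119
P(X ≥ 11) = 1 - 0.645119 = 0.354881

So there's approximately a 35.5% chance that X is at least 11.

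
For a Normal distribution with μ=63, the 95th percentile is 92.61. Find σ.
σ = 18.0016

For X ~ Normal(μ, σ), the p-th percentile satisfies x = μ + z_p × σ,
where z_p = Φ⁻¹(p) is the standard normal quantile.

Step 1: z_{0.95} = Φ⁻¹(0.95) = 1.6449

Step 2: Solve for σ:
92.61 = 63 + 1.6449 × σ
σ = (92.61 - 63) / 1.6449
σ = 29.61 / 1.6449
σ = 18.0016

Verification: μ + z × σ = 63 + 1.6449 × 18.0016 = 92.61 ✓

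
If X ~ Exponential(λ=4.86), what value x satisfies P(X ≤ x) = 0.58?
0.1785

We have X ~ Exponential(λ=4.86).

We want to find x such that P(X ≤ x) = 0.58.

This is the 58th percentile, which means 58% of values fall below this point.

Using the inverse CDF (quantile function):
x = F⁻¹(0.58) = 0.1785

Verification: P(X ≤ 0.1785) = 0.58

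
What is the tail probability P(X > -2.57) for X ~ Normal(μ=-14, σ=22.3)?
0.304131

We have X ~ Normal(μ=-14, σ=22.3).

P(X > -2.57) = 1 - P(X ≤ -2.57)
                = 1 - F(-2.57)
                = 1 - 0.695869
                = 0.304131

So there's approximately a 30.4% chance that X exceeds -2.57.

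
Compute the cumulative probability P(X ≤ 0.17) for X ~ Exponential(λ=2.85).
0.383995

We have X ~ Exponential(λ=2.85).

The CDF gives us P(X ≤ k).

Using the CDF:
P(X ≤ 0.17) = 0.383995

This means there's approximately a 38.4% chance that X is at most 0.17.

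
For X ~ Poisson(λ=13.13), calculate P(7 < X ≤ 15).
0.701514

We have X ~ Poisson(λ=13.13).

To find P(7 < X ≤ 15), we use:
P(7 < X ≤ 15) = P(X ≤ 15) - P(X ≤ 7)
                 = F(15) - F(7)
                 = 0.751992 - 0.050478
                 = 0.701514

So there's approximately a 70.2% chance that X falls in this range.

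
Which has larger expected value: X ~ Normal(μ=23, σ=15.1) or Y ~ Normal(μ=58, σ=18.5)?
Y has larger mean (58.0000 > 23.0000)

Compute the expected value for each distribution:

X ~ Normal(μ=23, σ=15.1):
E[X] = 23.0000

Y ~ Normal(μ=58, σ=18.5):
E[Y] = 58.0000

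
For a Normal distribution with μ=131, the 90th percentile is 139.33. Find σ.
σ = 6.4999

For X ~ Normal(μ, σ), the p-th percentile satisfies x = μ + z_p × σ,
where z_p = Φ⁻¹(p) is the standard normal quantile.

Step 1: z_{0.9} = Φ⁻¹(0.9) = 1.2816

Step 2: Solve for σ:
139.33 = 131 + 1.2816 × σ
σ = (139.33 - 131) / 1.2816
σ = 8.33 / 1.2816
σ = 6.4999

Verification: μ + z × σ = 131 + 1.2816 × 6.4999 = 139.33 ✓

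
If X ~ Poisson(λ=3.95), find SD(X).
1.9875

We have X ~ Poisson(λ=3.95).

For a Poisson distribution with λ=3.95:
σ = √Var(X) = 1.9875

The standard deviation is the square root of the variance.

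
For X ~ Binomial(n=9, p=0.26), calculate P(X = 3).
0.242432

We have X ~ Binomial(n=9, p=0.26).

For a Binomial distribution, the PMF gives us the probability of each outcome.

Using the PMF formula:
P(X = 3) = 0.242432

Rounded to 4 decimal places: 0.2424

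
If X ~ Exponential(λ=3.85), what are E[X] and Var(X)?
E[X] = 0.2597, Var(X) = 0.0675

We have X ~ Exponential(λ=3.85).

For an Exponential distribution with λ=3.85:

Expected value:
E[X] = 0.2597

Variance:
Var(X) = 0.0675

Standard deviation:
σ = √Var(X) = 0.2597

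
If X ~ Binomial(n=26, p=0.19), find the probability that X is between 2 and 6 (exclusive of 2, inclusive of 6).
0.684128

We have X ~ Binomial(n=26, p=0.19).

To find P(2 < X ≤ 6), we use:
P(2 < X ≤ 6) = P(X ≤ 6) - P(X ≤ 2)
                 = F(6) - F(2)
                 = 0.788413 - 0.104284
                 = 0.684128

So there's approximately a 68.4% chance that X falls in this range.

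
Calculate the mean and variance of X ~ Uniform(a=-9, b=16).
E[X] = 3.5000, Var(X) = 52.0833

We have X ~ Uniform(a=-9, b=16).

For a Uniform distribution with a=-9, b=16:

Expected value:
E[X] = 3.5000

Variance:
Var(X) = 52.0833

Standard deviation:
σ = √Var(X) = 7.2169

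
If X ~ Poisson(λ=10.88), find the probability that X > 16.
0.051642

We have X ~ Poisson(λ=10.88).

P(X > 16) = 1 - P(X ≤ 16)
                = 1 - F(16)
                = 1 - 0.948358
                = 0.051642

So there's approximately a 5.2% chance that X exceeds 16.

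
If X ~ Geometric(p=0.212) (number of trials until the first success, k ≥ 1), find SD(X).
4.1872

We have X ~ Geometric(p=0.212) (number of trials until the first success, k ≥ 1).

For a Geometric distribution with p=0.212 (number of trials until the first success, k ≥ 1):
σ = √Var(X) = 4.1872

The standard deviation is the square root of the variance.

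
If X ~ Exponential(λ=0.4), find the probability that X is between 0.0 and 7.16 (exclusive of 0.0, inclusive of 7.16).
0.942960

We have X ~ Exponential(λ=0.4).

To find P(0.0 < X ≤ 7.16), we use:
P(0.0 < X ≤ 7.16) = P(X ≤ 7.16) - P(X ≤ 0.0)
                 = F(7.16) - F(0.0)
                 = 0.942960 - 0.000000
                 = 0.942960

So there's approximately a 94.3% chance that X falls in this range.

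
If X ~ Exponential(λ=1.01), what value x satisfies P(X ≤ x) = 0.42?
0.5393

We have X ~ Exponential(λ=1.01).

We want to find x such that P(X ≤ x) = 0.42.

This is the 42nd percentile, which means 42% of values fall below this point.

Using the inverse CDF (quantile function):
x = F⁻¹(0.42) = 0.5393

Verification: P(X ≤ 0.5393) = 0.42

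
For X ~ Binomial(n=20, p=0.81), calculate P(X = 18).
0.154522

We have X ~ Binomial(n=20, p=0.81).

For a Binomial distribution, the PMF gives us the probability of each outcome.

Using the PMF formula:
P(X = 18) = 0.154522

Rounded to 4 decimal places: 0.1545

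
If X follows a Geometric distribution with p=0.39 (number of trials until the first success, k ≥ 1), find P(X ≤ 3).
0.773019

We have X ~ Geometric(p=0.39) (number of trials until the first success, k ≥ 1).

The CDF gives us P(X ≤ k).

Using the CDF:
P(X ≤ 3) = 0.773019

This means there's approximately a 77.3% chance that X is at most 3.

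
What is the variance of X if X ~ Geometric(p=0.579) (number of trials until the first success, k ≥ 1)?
1.2558

We have X ~ Geometric(p=0.579) (number of trials until the first success, k ≥ 1).

For a Geometric distribution with p=0.579 (number of trials until the first success, k ≥ 1):
Var(X) = 1.2558

The variance measures the spread of the distribution around the mean.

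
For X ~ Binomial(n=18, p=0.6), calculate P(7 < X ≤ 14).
0.909571

We have X ~ Binomial(n=18, p=0.6).

To find P(7 < X ≤ 14), we use:
P(7 < X ≤ 14) = P(X ≤ 14) - P(X ≤ 7)
                 = F(14) - F(7)
                 = 0.967219 - 0.057647
                 = 0.909571

So there's approximately a 91.0% chance that X falls in this range.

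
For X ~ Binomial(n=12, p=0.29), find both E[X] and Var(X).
E[X] = 3.4800, Var(X) = 2.4708

We have X ~ Binomial(n=12, p=0.29).

For a Binomial distribution with n=12, p=0.29:

Expected value:
E[X] = 3.4800

Variance:
Var(X) = 2.4708

Standard deviation:
σ = √Var(X) = 1.5719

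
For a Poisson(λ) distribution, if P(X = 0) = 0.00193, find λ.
λ = 6.2502

For a Poisson(λ) distribution, the PMF at 0 is:
P(X = 0) = λ^0 e^(-λ) / 0! = e^(-λ)

Given P(X = 0) = 0.00193:
e^(-λ) = 0.00193
-λ = ln(0.00193)
λ = -ln(0.00193) = 6.2502

Verification: e^(-6.2502) = 0.00193 ✓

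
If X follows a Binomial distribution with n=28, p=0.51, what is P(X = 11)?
0.070554

We have X ~ Binomial(n=28, p=0.51).

For a Binomial distribution, the PMF gives us the probability of each outcome.

Using the PMF formula:
P(X = 11) = 0.070554

Rounded to 4 decimal places: 0.0706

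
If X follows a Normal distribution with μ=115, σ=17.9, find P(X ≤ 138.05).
0.901076

We have X ~ Normal(μ=115, σ=17.9).

The CDF gives us P(X ≤ k).

Using the CDF:
P(X ≤ 138.05) = 0.901076

This means there's approximately a 90.1% chance that X is at most 138.05.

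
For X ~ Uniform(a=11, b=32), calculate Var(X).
36.7500

We have X ~ Uniform(a=11, b=32).

For a Uniform distribution with a=11, b=32:
Var(X) = 36.7500

The variance measures the spread of the distribution around the mean.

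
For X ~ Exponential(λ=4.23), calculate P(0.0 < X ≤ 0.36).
0.781900

We have X ~ Exponential(λ=4.23).

To find P(0.0 < X ≤ 0.36), we use:
P(0.0 < X ≤ 0.36) = P(X ≤ 0.36) - P(X ≤ 0.0)
                 = F(0.36) - F(0.0)
                 = 0.781900 - 0.000000
                 = 0.781900

So there's approximately a 78.2% chance that X falls in this range.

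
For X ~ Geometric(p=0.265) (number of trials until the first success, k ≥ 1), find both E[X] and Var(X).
E[X] = 3.7736, Var(X) = 10.4664

We have X ~ Geometric(p=0.265) (number of trials until the first success, k ≥ 1).

For a Geometric distribution with p=0.265 (number of trials until the first success, k ≥ 1):

Expected value:
E[X] = 3.7736

Variance:
Var(X) = 10.4664

Standard deviation:
σ = √Var(X) = 3.2352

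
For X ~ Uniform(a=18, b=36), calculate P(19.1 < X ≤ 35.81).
0.928333

We have X ~ Uniform(a=18, b=36).

To find P(19.1 < X ≤ 35.81), we use:
P(19.1 < X ≤ 35.81) = P(X ≤ 35.81) - P(X ≤ 19.1)
                 = F(35.81) - F(19.1)
                 = 0.989444 - 0.061111
                 = 0.928333

So there's approximately a 92.8% chance that X falls in this range.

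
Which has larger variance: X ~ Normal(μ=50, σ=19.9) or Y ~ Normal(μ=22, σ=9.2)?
X has larger variance (396.0100 > 84.6400)

Compute the variance for each distribution:

X ~ Normal(μ=50, σ=19.9):
Var(X) = 396.0100

Y ~ Normal(μ=22, σ=9.2):
Var(Y) = 84.6400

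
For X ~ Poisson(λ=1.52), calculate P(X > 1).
0.448846

We have X ~ Poisson(λ=1.52).

P(X > 1) = 1 - P(X ≤ 1)
                = 1 - F(1)
                = 1 - 0.551154
                = 0.448846

So there's approximately a 44.9% chance that X exceeds 1.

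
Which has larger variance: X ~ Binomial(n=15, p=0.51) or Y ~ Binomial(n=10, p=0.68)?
X has larger variance (3.7485 > 2.1760)

Compute the variance for each distribution:

X ~ Binomial(n=15, p=0.51):
Var(X) = 3.7485

Y ~ Binomial(n=10, p=0.68):
Var(Y) = 2.1760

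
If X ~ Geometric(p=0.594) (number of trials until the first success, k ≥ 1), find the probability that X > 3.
0.066923

We have X ~ Geometric(p=0.594) (number of trials until the first success, k ≥ 1).

P(X > 3) = 1 - P(X ≤ 3)
                = 1 - F(3)
                = 1 - 0.933077
                = 0.066923

So there's approximately a 6.7% chance that X exceeds 3.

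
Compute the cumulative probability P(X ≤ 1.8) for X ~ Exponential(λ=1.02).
0.840546

We have X ~ Exponential(λ=1.02).

The CDF gives us P(X ≤ k).

Using the CDF:
P(X ≤ 1.8) = 0.840546

This means there's approximately a 84.1% chance that X is at most 1.8.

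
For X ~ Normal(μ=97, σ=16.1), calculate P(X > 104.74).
0.315349

We have X ~ Normal(μ=97, σ=16.1).

P(X > 104.74) = 1 - P(X ≤ 104.74)
                = 1 - F(104.74)
                = 1 - 0.684651
                = 0.315349

So there's approximately a 31.5% chance that X exceeds 104.74.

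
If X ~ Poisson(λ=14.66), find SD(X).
3.8288

We have X ~ Poisson(λ=14.66).

For a Poisson distribution with λ=14.66:
σ = √Var(X) = 3.8288

The standard deviation is the square root of the variance.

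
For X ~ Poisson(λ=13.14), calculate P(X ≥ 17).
0.174732

We have X ~ Poisson(λ=13.14).

For discrete distributions, P(X ≥ 17) = 1 - P(X ≤ 16).

P(X ≤ 16) = 0.825268
P(X ≥ 17) = 1 - 0.825268 = 0.174732

So there's approximately a 17.5% chance that X is at least 17.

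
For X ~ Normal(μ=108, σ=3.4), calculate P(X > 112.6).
0.088037

We have X ~ Normal(μ=108, σ=3.4).

P(X > 112.6) = 1 - P(X ≤ 112.6)
                = 1 - F(112.6)
                = 1 - 0.911963
                = 0.088037

So there's approximately a 8.8% chance that X exceeds 112.6.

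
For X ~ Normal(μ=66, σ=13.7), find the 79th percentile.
77.0480

We have X ~ Normal(μ=66, σ=13.7).

We want to find x such that P(X ≤ x) = 0.79.

This is the 79th percentile, which means 79% of values fall below this point.

Using the inverse CDF (quantile function):
x = F⁻¹(0.79) = 77.0480

Verification: P(X ≤ 77.0480) = 0.79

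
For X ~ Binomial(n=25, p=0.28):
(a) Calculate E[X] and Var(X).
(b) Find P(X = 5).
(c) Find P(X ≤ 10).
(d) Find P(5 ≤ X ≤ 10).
(a) E[X] = 7.0000, Var(X) = 5.0400
(b) P(X = 5) = 0.128168
(c) P(X ≤ 10) = 0.936368
(d) P(5 ≤ X ≤ 10) = 0.805997

We have X ~ Binomial(n=25, p=0.28).

(a) Moments:
E[X] = 7.0000
Var(X) = 5.0400
σ = √Var(X) = 2.2450

(b) Point probability using PMF:
P(X = 5) = 0.128168

(c) Cumulative probability using CDF:
P(X ≤ 10) = F(10) = 0.936368

(d) Range probability:
P(5 ≤ X ≤ 10) = P(X ≤ 10) - P(X ≤ 4)
                   = F(10) - F(4)
                   = 0.936368 - 0.130371
                   = 0.805997

This means approximately 80.6% of outcomes fall in the interval [5, 10].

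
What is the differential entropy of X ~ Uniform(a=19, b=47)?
3.3322 nats

We have X ~ Uniform(a=19, b=47).

The differential entropy measures the uncertainty or information content of the distribution.

For a Uniform distribution with a=19, b=47:
h(X) = 3.3322 nats

(In bits, this would be 4.8074 bits.)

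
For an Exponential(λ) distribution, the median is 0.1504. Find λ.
λ = 4.6087

For X ~ Exponential(λ), the CDF is F(x) = 1 - e^(-λx).
The median m satisfies F(m) = 0.5:
1 - e^(-λm) = 0.5
e^(-λm) = 0.5
λm = ln(2)
m = ln(2) / λ

Given m = 0.1504:
λ = ln(2) / 0.1504 = 0.693147 / 0.1504 = 4.6087

Verification: ln(2) / 4.6087 = 0.1504 ✓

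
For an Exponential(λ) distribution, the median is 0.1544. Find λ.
λ = 4.4893

For X ~ Exponential(λ), the CDF is F(x) = 1 - e^(-λx).
The median m satisfies F(m) = 0.5:
1 - e^(-λm) = 0.5
e^(-λm) = 0.5
λm = ln(2)
m = ln(2) / λ

Given m = 0.1544:
λ = ln(2) / 0.1544 = 0.693147 / 0.1544 = 4.4893

Verification: ln(2) / 4.4893 = 0.1544 ✓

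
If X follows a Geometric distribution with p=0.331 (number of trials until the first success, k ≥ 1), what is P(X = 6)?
0.044357

We have X ~ Geometric(p=0.331) (number of trials until the first success, k ≥ 1).

For a Geometric distribution, the PMF gives us the probability of each outcome.

Using the PMF formula:
P(X = 6) = 0.044357

Rounded to 4 decimal places: 0.0444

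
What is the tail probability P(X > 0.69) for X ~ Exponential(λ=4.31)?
0.051104

We have X ~ Exponential(λ=4.31).

P(X > 0.69) = 1 - P(X ≤ 0.69)
                = 1 - F(0.69)
                = 1 - 0.948896
                = 0.051104

So there's approximately a 5.1% chance that X exceeds 0.69.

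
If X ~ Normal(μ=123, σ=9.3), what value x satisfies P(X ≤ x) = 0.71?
128.1465

We have X ~ Normal(μ=123, σ=9.3).

We want to find x such that P(X ≤ x) = 0.71.

This is the 71st percentile, which means 71% of values fall below this point.

Using the inverse CDF (quantile function):
x = F⁻¹(0.71) = 128.1465

Verification: P(X ≤ 128.1465) = 0.71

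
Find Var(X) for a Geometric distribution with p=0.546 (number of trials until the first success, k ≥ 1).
1.5229

We have X ~ Geometric(p=0.546) (number of trials until the first success, k ≥ 1).

For a Geometric distribution with p=0.546 (number of trials until the first success, k ≥ 1):
Var(X) = 1.5229

The variance measures the spread of the distribution around the mean.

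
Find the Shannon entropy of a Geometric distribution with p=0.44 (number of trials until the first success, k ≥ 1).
1.5589 nats

We have X ~ Geometric(p=0.44) (number of trials until the first success, k ≥ 1).

The Shannon entropy measures the uncertainty or information content of the distribution.

For a Geometric distribution with p=0.44 (number of trials until the first success, k ≥ 1):
H(X) = 1.5589 nats

(In bits, this would be 2.2491 bits.)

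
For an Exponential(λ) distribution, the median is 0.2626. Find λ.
λ = 2.6396

For X ~ Exponential(λ), the CDF is F(x) = 1 - e^(-λx).
The median m satisfies F(m) = 0.5:
1 - e^(-λm) = 0.5
e^(-λm) = 0.5
λm = ln(2)
m = ln(2) / λ

Given m = 0.2626:
λ = ln(2) / 0.2626 = 0.693147 / 0.2626 = 2.6396

Verification: ln(2) / 2.6396 = 0.2626 ✓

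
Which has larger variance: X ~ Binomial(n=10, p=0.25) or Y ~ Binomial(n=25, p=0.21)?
Y has larger variance (4.1475 > 1.8750)

Compute the variance for each distribution:

X ~ Binomial(n=10, p=0.25):
Var(X) = 1.8750

Y ~ Binomial(n=25, p=0.21):
Var(Y) = 4.1475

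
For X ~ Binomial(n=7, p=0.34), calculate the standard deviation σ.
1.2533

We have X ~ Binomial(n=7, p=0.34).

For a Binomial distribution with n=7, p=0.34:
σ = √Var(X) = 1.2533

The standard deviation is the square root of the variance.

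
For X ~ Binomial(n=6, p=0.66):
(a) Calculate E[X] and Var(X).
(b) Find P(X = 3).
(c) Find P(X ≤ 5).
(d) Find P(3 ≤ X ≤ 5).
(a) E[X] = 3.9600, Var(X) = 1.3464
(b) P(X = 3) = 0.225995
(c) P(X ≤ 5) = 0.917346
(d) P(3 ≤ X ≤ 5) = 0.810493

We have X ~ Binomial(n=6, p=0.66).

(a) Moments:
E[X] = 3.9600
Var(X) = 1.3464
σ = √Var(X) = 1.1603

(b) Point probability using PMF:
P(X = 3) = 0.225995

(c) Cumulative probability using CDF:
P(X ≤ 5) = F(5) = 0.917346

(d) Range probability:
P(3 ≤ X ≤ 5) = P(X ≤ 5) - P(X ≤ 2)
                   = F(5) - F(2)
                   = 0.917346 - 0.106853
                   = 0.810493

This means approximately 81.0% of outcomes fall in the interval [3, 5].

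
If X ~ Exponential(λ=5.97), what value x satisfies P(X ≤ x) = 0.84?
0.3070

We have X ~ Exponential(λ=5.97).

We want to find x such that P(X ≤ x) = 0.84.

This is the 84th percentile, which means 84% of values fall below this point.

Using the inverse CDF (quantile function):
x = F⁻¹(0.84) = 0.3070

Verification: P(X ≤ 0.3070) = 0.84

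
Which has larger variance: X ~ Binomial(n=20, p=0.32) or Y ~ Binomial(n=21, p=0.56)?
Y has larger variance (5.1744 > 4.3520)

Compute the variance for each distribution:

X ~ Binomial(n=20, p=0.32):
Var(X) = 4.3520

Y ~ Binomial(n=21, p=0.56):
Var(Y) = 5.1744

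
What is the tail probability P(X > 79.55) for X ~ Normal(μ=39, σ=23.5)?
0.042216

We have X ~ Normal(μ=39, σ=23.5).

P(X > 79.55) = 1 - P(X ≤ 79.55)
                = 1 - F(79.55)
                = 1 - 0.957784
                = 0.042216

So there's approximately a 4.2% chance that X exceeds 79.55.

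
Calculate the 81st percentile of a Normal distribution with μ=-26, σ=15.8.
-12.1292

We have X ~ Normal(μ=-26, σ=15.8).

We want to find x such that P(X ≤ x) = 0.81.

This is the 81st percentile, which means 81% of values fall below this point.

Using the inverse CDF (quantile function):
x = F⁻¹(0.81) = -12.1292

Verification: P(X ≤ -12.1292) = 0.81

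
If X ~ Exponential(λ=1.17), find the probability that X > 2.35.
0.063960

We have X ~ Exponential(λ=1.17).

P(X > 2.35) = 1 - P(X ≤ 2.35)
                = 1 - F(2.35)
                = 1 - 0.936040
                = 0.063960

So there's approximately a 6.4% chance that X exceeds 2.35.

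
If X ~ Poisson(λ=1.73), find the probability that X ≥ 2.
0.516014

We have X ~ Poisson(λ=1.73).

For discrete distributions, P(X ≥ 2) = 1 - P(X ≤ 1).

P(X ≤ 1) = 0.483986
P(X ≥ 2) = 1 - 0.483986 = 0.516014

So there's approximately a 51.6% chance that X is at least 2.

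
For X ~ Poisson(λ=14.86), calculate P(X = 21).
0.028212

We have X ~ Poisson(λ=14.86).

For a Poisson distribution, the PMF gives us the probability of each outcome.

Using the PMF formula:
P(X = 21) = 0.028212

Rounded to 4 decimal places: 0.0282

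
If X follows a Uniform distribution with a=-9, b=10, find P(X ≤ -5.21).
0.199474

We have X ~ Uniform(a=-9, b=10).

The CDF gives us P(X ≤ k).

Using the CDF:
P(X ≤ -5.21) = 0.199474

This means there's approximately a 19.9% chance that X is at most -5.21.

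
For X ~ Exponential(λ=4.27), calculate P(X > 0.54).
0.099679

We have X ~ Exponential(λ=4.27).

P(X > 0.54) = 1 - P(X ≤ 0.54)
                = 1 - F(0.54)
                = 1 - 0.900321
                = 0.099679

So there's approximately a 10.0% chance that X exceeds 0.54.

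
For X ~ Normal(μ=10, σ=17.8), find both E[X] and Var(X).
E[X] = 10.0000, Var(X) = 316.8400

We have X ~ Normal(μ=10, σ=17.8).

For a Normal distribution with μ=10, σ=17.8:

Expected value:
E[X] = 10.0000

Variance:
Var(X) = 316.8400

Standard deviation:
σ = √Var(X) = 17.8000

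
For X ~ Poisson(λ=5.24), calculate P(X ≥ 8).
0.159611

We have X ~ Poisson(λ=5.24).

For discrete distributions, P(X ≥ 8) = 1 - P(X ≤ 7).

P(X ≤ 7) = 0.840389
P(X ≥ 8) = 1 - 0.840389 = 0.159611

So there's approximately a 16.0% chance that X is at least 8.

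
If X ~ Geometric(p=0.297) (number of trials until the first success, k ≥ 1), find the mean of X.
3.3670

We have X ~ Geometric(p=0.297) (number of trials until the first success, k ≥ 1).

For a Geometric distribution with p=0.297 (number of trials until the first success, k ≥ 1):
E[X] = 3.3670

This is the expected (average) value of X.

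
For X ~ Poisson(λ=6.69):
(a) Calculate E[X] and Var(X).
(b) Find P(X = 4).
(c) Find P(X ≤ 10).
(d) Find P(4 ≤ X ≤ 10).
(a) E[X] = 6.6900, Var(X) = 6.6900
(b) P(X = 4) = 0.103768
(c) P(X ≤ 10) = 0.922019
(d) P(4 ≤ X ≤ 10) = 0.822592

We have X ~ Poisson(λ=6.69).

(a) Moments:
E[X] = 6.6900
Var(X) = 6.6900
σ = √Var(X) = 2.5865

(b) Point probability using PMF:
P(X = 4) = 0.103768

(c) Cumulative probability using CDF:
P(X ≤ 10) = F(10) = 0.922019

(d) Range probability:
P(4 ≤ X ≤ 10) = P(X ≤ 10) - P(X ≤ 3)
                   = F(10) - F(3)
                   = 0.922019 - 0.099427
                   = 0.822592

This means approximately 82.3% of outcomes fall in the interval [4, 10].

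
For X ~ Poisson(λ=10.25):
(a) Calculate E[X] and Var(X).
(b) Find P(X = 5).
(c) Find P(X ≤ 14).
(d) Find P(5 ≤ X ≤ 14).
(a) E[X] = 10.2500, Var(X) = 10.2500
(b) P(X = 5) = 0.033336
(c) P(X ≤ 14) = 0.902869
(d) P(5 ≤ X ≤ 14) = 0.878006

We have X ~ Poisson(λ=10.25).

(a) Moments:
E[X] = 10.2500
Var(X) = 10.2500
σ = √Var(X) = 3.2016

(b) Point probability using PMF:
P(X = 5) = 0.033336

(c) Cumulative probability using CDF:
P(X ≤ 14) = F(14) = 0.902869

(d) Range probability:
P(5 ≤ X ≤ 14) = P(X ≤ 14) - P(X ≤ 4)
                   = F(14) - F(4)
                   = 0.902869 - 0.024863
                   = 0.878006

This means approximately 87.8% of outcomes fall in the interval [5, 14].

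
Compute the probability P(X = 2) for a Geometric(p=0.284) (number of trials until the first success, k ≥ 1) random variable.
0.203344

We have X ~ Geometric(p=0.284) (number of trials until the first success, k ≥ 1).

For a Geometric distribution, the PMF gives us the probability of each outcome.

Using the PMF formula:
P(X = 2) = 0.203344

Rounded to 4 decimal places: 0.2033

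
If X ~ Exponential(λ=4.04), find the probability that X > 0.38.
0.215413

We have X ~ Exponential(λ=4.04).

P(X > 0.38) = 1 - P(X ≤ 0.38)
                = 1 - F(0.38)
                = 1 - 0.784587
                = 0.215413

So there's approximately a 21.5% chance that X exceeds 0.38.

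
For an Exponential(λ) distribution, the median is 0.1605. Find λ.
λ = 4.3187

For X ~ Exponential(λ), the CDF is F(x) = 1 - e^(-λx).
The median m satisfies F(m) = 0.5:
1 - e^(-λm) = 0.5
e^(-λm) = 0.5
λm = ln(2)
m = ln(2) / λ

Given m = 0.1605:
λ = ln(2) / 0.1605 = 0.693147 / 0.1605 = 4.3187

Verification: ln(2) / 4.3187 = 0.1605 ✓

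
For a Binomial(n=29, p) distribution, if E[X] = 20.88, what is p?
p = 0.72

For a Binomial(n, p) distribution:
E[X] = n × p

Given n = 29 and E[X] = 20.88:
20.88 = 29 × p
p = 20.88 / 29 = 0.72

Verification: Binomial(29, 0.72) has E[X] = 20.88 ✓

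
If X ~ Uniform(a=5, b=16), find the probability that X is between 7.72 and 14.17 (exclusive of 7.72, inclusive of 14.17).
0.586364

We have X ~ Uniform(a=5, b=16).

To find P(7.72 < X ≤ 14.17), we use:
P(7.72 < X ≤ 14.17) = P(X ≤ 14.17) - P(X ≤ 7.72)
                 = F(14.17) - F(7.72)
                 = 0.833636 - 0.247273
                 = 0.586364

So there's approximately a 58.6% chance that X falls in this range.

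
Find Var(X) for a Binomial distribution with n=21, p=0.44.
5.1744

We have X ~ Binomial(n=21, p=0.44).

For a Binomial distribution with n=21, p=0.44:
Var(X) = 5.1744

The variance measures the spread of the distribution around the mean.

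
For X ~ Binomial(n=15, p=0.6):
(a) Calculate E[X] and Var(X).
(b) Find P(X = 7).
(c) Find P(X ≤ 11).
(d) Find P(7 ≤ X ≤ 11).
(a) E[X] = 9.0000, Var(X) = 3.6000
(b) P(X = 7) = 0.118056
(c) P(X ≤ 11) = 0.909498
(d) P(7 ≤ X ≤ 11) = 0.814451

We have X ~ Binomial(n=15, p=0.6).

(a) Moments:
E[X] = 9.0000
Var(X) = 3.6000
σ = √Var(X) = 1.8974

(b) Point probability using PMF:
P(X = 7) = 0.118056

(c) Cumulative probability using CDF:
P(X ≤ 11) = F(11) = 0.909498

(d) Range probability:
P(7 ≤ X ≤ 11) = P(X ≤ 11) - P(X ≤ 6)
                   = F(11) - F(6)
                   = 0.909498 - 0.095047
                   = 0.814451

This means approximately 81.4% of outcomes fall in the interval [7, 11].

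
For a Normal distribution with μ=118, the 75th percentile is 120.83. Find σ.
σ = 4.1958

For X ~ Normal(μ, σ), the p-th percentile satisfies x = μ + z_p × σ,
where z_p = Φ⁻¹(p) is the standard normal quantile.

Step 1: z_{0.75} = Φ⁻¹(0.75) = 0.6745

Step 2: Solve for σ:
120.83 = 118 + 0.6745 × σ
σ = (120.83 - 118) / 0.6745
σ = 2.83 / 0.6745
σ = 4.1958

Verification: μ + z × σ = 118 + 0.6745 × 4.1958 = 120.83 ✓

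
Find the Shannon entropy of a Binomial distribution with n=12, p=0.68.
1.8924 nats

We have X ~ Binomial(n=12, p=0.68).

The Shannon entropy measures the uncertainty or information content of the distribution.

For a Binomial distribution with n=12, p=0.68:
H(X) = 1.8924 nats

(In bits, this would be 2.7302 bits.)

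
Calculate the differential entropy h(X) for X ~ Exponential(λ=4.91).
-0.5913 nats

We have X ~ Exponential(λ=4.91).

The differential entropy measures the uncertainty or information content of the distribution.

For an Exponential distribution with λ=4.91:
h(X) = -0.5913 nats

(In bits, this would be -0.8530 bits.)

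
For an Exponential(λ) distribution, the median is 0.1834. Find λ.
λ = 3.7794

For X ~ Exponential(λ), the CDF is F(x) = 1 - e^(-λx).
The median m satisfies F(m) = 0.5:
1 - e^(-λm) = 0.5
e^(-λm) = 0.5
λm = ln(2)
m = ln(2) / λ

Given m = 0.1834:
λ = ln(2) / 0.1834 = 0.693147 / 0.1834 = 3.7794

Verification: ln(2) / 3.7794 = 0.1834 ✓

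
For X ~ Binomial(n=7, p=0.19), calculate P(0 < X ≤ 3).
0.743305

We have X ~ Binomial(n=7, p=0.19).

To find P(0 < X ≤ 3), we use:
P(0 < X ≤ 3) = P(X ≤ 3) - P(X ≤ 0)
                 = F(3) - F(0)
                 = 0.972072 - 0.228768
                 = 0.743305

So there's approximately a 74.3% chance that X falls in this range.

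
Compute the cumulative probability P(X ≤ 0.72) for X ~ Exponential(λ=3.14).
0.895733

We have X ~ Exponential(λ=3.14).

The CDF gives us P(X ≤ k).

Using the CDF:
P(X ≤ 0.72) = 0.895733

This means there's approximately a 89.6% chance that X is at most 0.72.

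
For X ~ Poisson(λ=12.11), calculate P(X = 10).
0.102890

We have X ~ Poisson(λ=12.11).

For a Poisson distribution, the PMF gives us the probability of each outcome.

Using the PMF formula:
P(X = 10) = 0.102890

Rounded to 4 decimal places: 0.1029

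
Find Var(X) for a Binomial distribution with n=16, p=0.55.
3.9600

We have X ~ Binomial(n=16, p=0.55).

For a Binomial distribution with n=16, p=0.55:
Var(X) = 3.9600

The variance measures the spread of the distribution around the mean.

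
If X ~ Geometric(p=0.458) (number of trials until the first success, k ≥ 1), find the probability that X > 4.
0.086297

We have X ~ Geometric(p=0.458) (number of trials until the first success, k ≥ 1).

P(X > 4) = 1 - P(X ≤ 4)
                = 1 - F(4)
                = 1 - 0.913703
                = 0.086297

So there's approximately a 8.6% chance that X exceeds 4.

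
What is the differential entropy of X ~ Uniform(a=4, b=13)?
2.1972 nats

We have X ~ Uniform(a=4, b=13).

The differential entropy measures the uncertainty or information content of the distribution.

For a Uniform distribution with a=4, b=13:
h(X) = 2.1972 nats

(In bits, this would be 3.1699 bits.)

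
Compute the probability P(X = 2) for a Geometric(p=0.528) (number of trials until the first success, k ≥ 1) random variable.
0.249216

We have X ~ Geometric(p=0.528) (number of trials until the first success, k ≥ 1).

For a Geometric distribution, the PMF gives us the probability of each outcome.

Using the PMF formula:
P(X = 2) = 0.249216

Rounded to 4 decimal places: 0.2492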